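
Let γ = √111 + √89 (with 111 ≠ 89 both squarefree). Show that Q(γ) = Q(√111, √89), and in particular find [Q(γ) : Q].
[Q(γ) : Q] = 4 (equivalently, Q(γ) = Q(√111, √89))

Obviously Q(γ) ⊆ Q(√111, √89), and [Q(√111, √89):Q] = 4 (since 111, 89 are distinct squarefree integers > 1 with 9879 not a perfect square). To show equality we compute the minimal polynomial of γ. From γ = √111 + √89: γ^2 = 111 + 2√(9879) + 89 = 200 + 2√(9879), so γ^2 - 200 = 2√(9879); squaring, (γ^2 - 200)^2 = 4·9879, i.e. γ^4 - 400γ^2 + 40000 - 39516 = 0, i.e. γ^4 - 400γ^2 + 484 = 0. So γ is a root of x^4 - 400x^2 + 484. This polynomial is irreducible over Q: it has no rational root (each ±√111 ± √89 is irrational), and any factorization into two quadratics over Q would force √(9879) ∈ Q (pairing opposite roots) or √111, √89 ∈ Q (other pairings), all impossible. Hence [Q(γ):Q] = 4 = [Q(√111, √89):Q], so Q(γ) = Q(√111, √89).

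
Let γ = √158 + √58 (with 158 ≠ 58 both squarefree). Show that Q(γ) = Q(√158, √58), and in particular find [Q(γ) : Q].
[Q(γ) : Q] = 4 (equivalently, Q(γ) = Q(√158, √58))

Obviously Q(γ) ⊆ Q(√158, √58), and [Q(√158, √58):Q] = 4 (since 158, 58 are distinct squarefree integers > 1 with 9164 not a perfect square). To show equality we compute the minimal polynomial of γ. From γ = √158 + √58: γ^2 = 158 + 2√(9164) + 58 = 216 + 2√(9164), so γ^2 - 216 = 2√(9164); squaring, (γ^2 - 216)^2 = 4·9164, i.e. γ^4 - 432γ^2 + 46656 - 36656 = 0, i.e. γ^4 - 432γ^2 + 10000 = 0. So γ is a root of x^4 - 432x^2 + 10000. This polynomial is irreducible over Q: it has no rational root (each ±√158 ± √58 is irrational), and any factorization into two quadratics over Q would force √(9164) ∈ Q (pairing opposite roots) or √158, √58 ∈ Q (other pairings), all impossible. Hence [Q(γ):Q] = 4 = [Q(√158, √58):Q], so Q(γ) = Q(√158, √58).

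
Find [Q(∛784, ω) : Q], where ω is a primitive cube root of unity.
[Q(∛784, ω) : Q] = 6

[Q(∛784):Q] = 3 (min poly x^3 - 784, irreducible since 784 is not a perfect cube). [Q(ω):Q] = 2 (min poly x^2 + x + 1). Since Q(∛784) ⊂ R and ω ∉ R, we have ω ∉ Q(∛784), so x^2 + x + 1 remains irreducible over Q(∛784) and [Q(∛784, ω) : Q(∛784)] = 2. By the tower law, [Q(∛784, ω) : Q] = 3 · 2 = 6. (In fact Q(∛784, ω) is the splitting field of x^3 - 784 over Q.)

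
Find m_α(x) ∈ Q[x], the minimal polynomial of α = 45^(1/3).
m_α(x) = x^3 - 45

α satisfies α^3 = 45, so x^3 - 45 annihilates α. By the rational root test, a rational root p/q (in lowest terms) of x^3 - 45 would satisfy p^3 = 45 q^3, forcing q = 1 and p^3 = 45; but 45 is not a perfect cube, contradiction. A monic cubic over Q with no rational root is irreducible (any nontrivial factorization would include a linear factor). Hence x^3 - 45 is the minimal polynomial of α, and in particular [Q(α):Q] = 3.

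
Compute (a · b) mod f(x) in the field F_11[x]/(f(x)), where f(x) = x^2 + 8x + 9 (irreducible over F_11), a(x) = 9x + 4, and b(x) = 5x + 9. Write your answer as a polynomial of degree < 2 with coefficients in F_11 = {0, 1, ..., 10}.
a · b ≡ 5x + 5 (mod f(x))

Multiply in F_11[x]: a(x)·b(x) = (9x + 4)·(5x + 9) = x^2 + 2x + 3. This has degree ≥ 2, so divide by f(x) over F_11: x^2 + 2x + 3 = (1)·(x^2 + 8x + 9) + (5x + 5). Hence a·b ≡ 5x + 5 (mod f). (F_11[x]/(f) is a field with 11^2 = 121 elements since f is irreducible of degree 2.)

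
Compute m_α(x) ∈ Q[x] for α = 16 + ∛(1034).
m_α(x) = x^3 - 48x^2 + 768x - 5130

Set β = α - 16 = ∛(1034), so β^3 = 1034. Then (α - 16)^3 - 1034 = 0, i.e. α is a root of g(x) = (x - 16)^3 - 1034 = x^3 - 48x^2 + 768x - 5130. Since g(x) = h(x - 16) where h(x) = x^3 - 1034, and h is irreducible over Q (because 1034 is not a perfect cube, so h has no rational root, and a monic cubic with no rational root is irreducible), g is also irreducible (irreducibility is preserved under the substitution x → x - 16). Hence m_α(x) = x^3 - 48x^2 + 768x - 5130.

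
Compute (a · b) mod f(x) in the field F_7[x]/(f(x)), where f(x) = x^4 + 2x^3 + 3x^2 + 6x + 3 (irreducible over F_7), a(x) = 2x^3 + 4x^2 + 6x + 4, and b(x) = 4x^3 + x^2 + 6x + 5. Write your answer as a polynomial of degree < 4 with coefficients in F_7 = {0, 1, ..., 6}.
a · b ≡ 6x^3 + 2x^2 + 4x + 5 (mod f(x))

Multiply in F_7[x]: a(x)·b(x) = (2x^3 + 4x^2 + 6x + 4)·(4x^3 + x^2 + 6x + 5) = x^6 + 4x^5 + 5x^4 + 4x^2 + 5x + 6. This has degree ≥ 4, so divide by f(x) over F_7: x^6 + 4x^5 + 5x^4 + 4x^2 + 5x + 6 = (x^2 + 2x + 5)·(x^4 + 2x^3 + 3x^2 + 6x + 3) + (6x^3 + 2x^2 + 4x + 5). Hence a·b ≡ 6x^3 + 2x^2 + 4x + 5 (mod f). (F_7[x]/(f) is a field with 7^4 = 2401 elements since f is irreducible of degree 4.)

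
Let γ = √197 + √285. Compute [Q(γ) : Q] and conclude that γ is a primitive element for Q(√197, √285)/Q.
[Q(γ) : Q] = 4 (equivalently, Q(γ) = Q(√197, √285))

Obviously Q(γ) ⊆ Q(√197, √285), and [Q(√197, √285):Q] = 4 (since 197, 285 are distinct squarefree integers > 1 with 56145 not a perfect square). To show equality we compute the minimal polynomial of γ. From γ = √197 + √285: γ^2 = 197 + 2√(56145) + 285 = 482 + 2√(56145), so γ^2 - 482 = 2√(56145); squaring, (γ^2 - 482)^2 = 4·56145, i.e. γ^4 - 964γ^2 + 232324 - 224580 = 0, i.e. γ^4 - 964γ^2 + 7744 = 0. So γ is a root of x^4 - 964x^2 + 7744. This polynomial is irreducible over Q: it has no rational root (each ±√197 ± √285 is irrational), and any factorization into two quadratics over Q would force √(56145) ∈ Q (pairing opposite roots) or √197, √285 ∈ Q (other pairings), all impossible. Hence [Q(γ):Q] = 4 = [Q(√197, √285):Q], so Q(γ) = Q(√197, √285).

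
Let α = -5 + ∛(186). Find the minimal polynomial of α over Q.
m_α(x) = x^3 + 15x^2 + 75x - 61

Set β = α + 5 = ∛(186), so β^3 = 186. Then (α + 5)^3 - 186 = 0, i.e. α is a root of g(x) = (x + 5)^3 - 186 = x^3 + 15x^2 + 75x - 61. Since g(x) = h(x + 5) where h(x) = x^3 - 186, and h is irreducible over Q (because 186 is not a perfect cube, so h has no rational root, and a monic cubic with no rational root is irreducible), g is also irreducible (irreducibility is preserved under the substitution x → x + 5). Hence m_α(x) = x^3 + 15x^2 + 75x - 61.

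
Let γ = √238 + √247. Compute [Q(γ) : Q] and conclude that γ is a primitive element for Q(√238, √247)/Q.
[Q(γ) : Q] = 4 (equivalently, Q(γ) = Q(√238, √247))

Obviously Q(γ) ⊆ Q(√238, √247), and [Q(√238, √247):Q] = 4 (since 238, 247 are distinct squarefree integers > 1 with 58786 not a perfect square). To show equality we compute the minimal polynomial of γ. From γ = √238 + √247: γ^2 = 238 + 2√(58786) + 247 = 485 + 2√(58786), so γ^2 - 485 = 2√(58786); squaring, (γ^2 - 485)^2 = 4·58786, i.e. γ^4 - 970γ^2 + 235225 - 235144 = 0, i.e. γ^4 - 970γ^2 + 81 = 0. So γ is a root of x^4 - 970x^2 + 81. This polynomial is irreducible over Q: it has no rational root (each ±√238 ± √247 is irrational), and any factorization into two quadratics over Q would force √(58786) ∈ Q (pairing opposite roots) or √238, √247 ∈ Q (other pairings), all impossible. Hence [Q(γ):Q] = 4 = [Q(√238, √247):Q], so Q(γ) = Q(√238, √247).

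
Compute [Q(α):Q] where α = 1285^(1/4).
[Q(α):Q] = 4

α is a root of x^4 - 1285. By Eisenstein's criterion at the prime p = 5 (which divides the constant term 1285 but p^2 = 25 does not, since 1285 is squarefree), x^4 - 1285 is irreducible over Q. Hence [Q(α):Q] = 4.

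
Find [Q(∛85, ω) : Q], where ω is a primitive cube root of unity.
[Q(∛85, ω) : Q] = 6

[Q(∛85):Q] = 3 (min poly x^3 - 85, irreducible since 85 is not a perfect cube). [Q(ω):Q] = 2 (min poly x^2 + x + 1). Since Q(∛85) ⊂ R and ω ∉ R, we have ω ∉ Q(∛85), so x^2 + x + 1 remains irreducible over Q(∛85) and [Q(∛85, ω) : Q(∛85)] = 2. By the tower law, [Q(∛85, ω) : Q] = 3 · 2 = 6. (In fact Q(∛85, ω) is the splitting field of x^3 - 85 over Q.)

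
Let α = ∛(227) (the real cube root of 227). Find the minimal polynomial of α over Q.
m_α(x) = x^3 - 227

α satisfies α^3 = 227, so x^3 - 227 annihilates α. By the rational root test, a rational root p/q (in lowest terms) of x^3 - 227 would satisfy p^3 = 227 q^3, forcing q = 1 and p^3 = 227; but 227 is not a perfect cube, contradiction. A monic cubic over Q with no rational root is irreducible (any nontrivial factorization would include a linear factor). Hence x^3 - 227 is the minimal polynomial of α, and in particular [Q(α):Q] = 3.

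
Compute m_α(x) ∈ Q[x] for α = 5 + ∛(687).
m_α(x) = x^3 - 15x^2 + 75x - 812

Set β = α - 5 = ∛(687), so β^3 = 687. Then (α - 5)^3 - 687 = 0, i.e. α is a root of g(x) = (x - 5)^3 - 687 = x^3 - 15x^2 + 75x - 812. Since g(x) = h(x - 5) where h(x) = x^3 - 687, and h is irreducible over Q (because 687 is not a perfect cube, so h has no rational root, and a monic cubic with no rational root is irreducible), g is also irreducible (irreducibility is preserved under the substitution x → x - 5). Hence m_α(x) = x^3 - 15x^2 + 75x - 812.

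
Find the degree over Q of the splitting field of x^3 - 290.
[K : Q] = 6

The roots of x^3 - 290 are ∛290, ω∛290, ω^2∛290 where ω = e^(2πi/3) is a primitive cube root of unity, so K = Q(∛290, ω). Now [Q(∛290):Q] = 3 (since 290 is not a perfect cube, x^3 - 290 is irreducible) and [Q(ω):Q] = 2. Both 2 and 3 divide [K:Q], and [K:Q] ≤ 3·2 = 6, so [K:Q] = 6. (Equivalently: Q(∛290) ⊂ R but ω ∉ R, so [K : Q(∛290)] = 2.)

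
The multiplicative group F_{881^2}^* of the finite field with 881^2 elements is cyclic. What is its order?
|F_{881^2}^*| = 776160

F_{881^2} has 881^2 = 776161 elements; its multiplicative group consists of all nonzero elements, so |F_{881^2}^*| = 776161 - 1 = 776160. (It is cyclic since any finite subgroup of the multiplicative group of a field is cyclic.)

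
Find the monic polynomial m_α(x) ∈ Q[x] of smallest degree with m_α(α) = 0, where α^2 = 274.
m_α(x) = x^2 - 274

α satisfies α^2 - 274 = 0, so x^2 - 274 annihilates α. Since d = 274 is squarefree and ≠ 1, it is not a perfect square in Q, so x^2 - 274 has no rational root and is therefore irreducible over Q (a degree-2 polynomial over a field is irreducible iff it has no root). Hence m_α(x) = x^2 - 274.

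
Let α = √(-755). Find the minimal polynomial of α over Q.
m_α(x) = x^2 + 755

α satisfies α^2 + 755 = 0, so x^2 + 755 annihilates α. Since d = -755 is squarefree and ≠ 1, it is not a perfect square in Q, so x^2 + 755 has no rational root and is therefore irreducible over Q (a degree-2 polynomial over a field is irreducible iff it has no root). Hence m_α(x) = x^2 + 755.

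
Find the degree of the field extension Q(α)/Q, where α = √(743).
[Q(α):Q] = 2

[Q(α):Q] equals the degree of the minimal polynomial of α. Here α^2 = 743 and x^2 - 743 is irreducible (d = 743 is squarefree, ≠ 1, hence not a square), so deg(m_α) = 2. Thus [Q(α):Q] = 2.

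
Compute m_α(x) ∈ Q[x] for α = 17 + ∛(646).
m_α(x) = x^3 - 51x^2 + 867x - 5559

Set β = α - 17 = ∛(646), so β^3 = 646. Then (α - 17)^3 - 646 = 0, i.e. α is a root of g(x) = (x - 17)^3 - 646 = x^3 - 51x^2 + 867x - 5559. Since g(x) = h(x - 17) where h(x) = x^3 - 646, and h is irreducible over Q (because 646 is not a perfect cube, so h has no rational root, and a monic cubic with no rational root is irreducible), g is also irreducible (irreducibility is preserved under the substitution x → x - 17). Hence m_α(x) = x^3 - 51x^2 + 867x - 5559.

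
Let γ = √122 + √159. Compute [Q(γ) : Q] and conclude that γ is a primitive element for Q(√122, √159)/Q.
[Q(γ) : Q] = 4 (equivalently, Q(γ) = Q(√122, √159))

Obviously Q(γ) ⊆ Q(√122, √159), and [Q(√122, √159):Q] = 4 (since 122, 159 are distinct squarefree integers > 1 with 19398 not a perfect square). To show equality we compute the minimal polynomial of γ. From γ = √122 + √159: γ^2 = 122 + 2√(19398) + 159 = 281 + 2√(19398), so γ^2 - 281 = 2√(19398); squaring, (γ^2 - 281)^2 = 4·19398, i.e. γ^4 - 562γ^2 + 78961 - 77592 = 0, i.e. γ^4 - 562γ^2 + 1369 = 0. So γ is a root of x^4 - 562x^2 + 1369. This polynomial is irreducible over Q: it has no rational root (each ±√122 ± √159 is irrational), and any factorization into two quadratics over Q would force √(19398) ∈ Q (pairing opposite roots) or √122, √159 ∈ Q (other pairings), all impossible. Hence [Q(γ):Q] = 4 = [Q(√122, √159):Q], so Q(γ) = Q(√122, √159).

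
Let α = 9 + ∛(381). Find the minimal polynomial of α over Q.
m_α(x) = x^3 - 27x^2 + 243x - 1110

Set β = α - 9 = ∛(381), so β^3 = 381. Then (α - 9)^3 - 381 = 0, i.e. α is a root of g(x) = (x - 9)^3 - 381 = x^3 - 27x^2 + 243x - 1110. Since g(x) = h(x - 9) where h(x) = x^3 - 381, and h is irreducible over Q (because 381 is not a perfect cube, so h has no rational root, and a monic cubic with no rational root is irreducible), g is also irreducible (irreducibility is preserved under the substitution x → x - 9). Hence m_α(x) = x^3 - 27x^2 + 243x - 1110.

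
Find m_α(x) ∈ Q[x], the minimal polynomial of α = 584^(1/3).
m_α(x) = x^3 - 584

α satisfies α^3 = 584, so x^3 - 584 annihilates α. By the rational root test, a rational root p/q (in lowest terms) of x^3 - 584 would satisfy p^3 = 584 q^3, forcing q = 1 and p^3 = 584; but 584 is not a perfect cube, contradiction. A monic cubic over Q with no rational root is irreducible (any nontrivial factorization would include a linear factor). Hence x^3 - 584 is the minimal polynomial of α, and in particular [Q(α):Q] = 3.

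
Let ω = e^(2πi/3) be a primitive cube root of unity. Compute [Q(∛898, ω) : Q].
[Q(∛898, ω) : Q] = 6

[Q(∛898):Q] = 3 (min poly x^3 - 898, irreducible since 898 is not a perfect cube). [Q(ω):Q] = 2 (min poly x^2 + x + 1). Since Q(∛898) ⊂ R and ω ∉ R, we have ω ∉ Q(∛898), so x^2 + x + 1 remains irreducible over Q(∛898) and [Q(∛898, ω) : Q(∛898)] = 2. By the tower law, [Q(∛898, ω) : Q] = 3 · 2 = 6. (In fact Q(∛898, ω) is the splitting field of x^3 - 898 over Q.)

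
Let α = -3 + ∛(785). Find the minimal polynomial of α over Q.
m_α(x) = x^3 + 9x^2 + 27x - 758

Set β = α + 3 = ∛(785), so β^3 = 785. Then (α + 3)^3 - 785 = 0, i.e. α is a root of g(x) = (x + 3)^3 - 785 = x^3 + 9x^2 + 27x - 758. Since g(x) = h(x + 3) where h(x) = x^3 - 785, and h is irreducible over Q (because 785 is not a perfect cube, so h has no rational root, and a monic cubic with no rational root is irreducible), g is also irreducible (irreducibility is preserved under the substitution x → x + 3). Hence m_α(x) = x^3 + 9x^2 + 27x - 758.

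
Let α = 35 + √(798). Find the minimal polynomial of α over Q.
m_α(x) = x^2 - 70x + 427

From α - 35 = √(798), squaring gives (α - 35)^2 = 798, i.e. α^2 - 70α + 1225 = 798, so α^2 - 70α + 427 = 0. The discriminant of x^2 - 70x + 427 is (-70)^2 - 4·(427) = 4900 - 1708 = 3192, and 4·(798) is not a perfect square in Q since 798 is squarefree and ≠ 1. Hence x^2 - 70x + 427 is irreducible over Q and is the minimal polynomial of α.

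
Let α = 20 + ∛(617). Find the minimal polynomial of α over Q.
m_α(x) = x^3 - 60x^2 + 1200x - 8617

Set β = α - 20 = ∛(617), so β^3 = 617. Then (α - 20)^3 - 617 = 0, i.e. α is a root of g(x) = (x - 20)^3 - 617 = x^3 - 60x^2 + 1200x - 8617. Since g(x) = h(x - 20) where h(x) = x^3 - 617, and h is irreducible over Q (because 617 is not a perfect cube, so h has no rational root, and a monic cubic with no rational root is irreducible), g is also irreducible (irreducibility is preserved under the substitution x → x - 20). Hence m_α(x) = x^3 - 60x^2 + 1200x - 8617.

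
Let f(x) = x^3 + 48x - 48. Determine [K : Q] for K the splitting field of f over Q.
[K : Q] = 6

By the rational root test, any rational root of the monic integer polynomial f(x) = x^3 + 48x - 48 must be an integer dividing the constant term -48, i.e. one of ±{1, 2, 3, 4, 6, 8, 12, 16, 24, 48}. Evaluating: f(1) = 1, f(-1) = -97, f(2) = 56, f(-2) = -152, f(3) = 123, f(-3) = -219, f(4) = 208, f(-4) = -304, f(6) = 456, f(-6) = -552, f(8) = 848, f(-8) = -944, f(12) = 2256, f(-12) = -2352, f(16) = 4816, f(-16) = -4912, f(24) = 14928, f(-24) = -15024, f(48) = 112848, f(-48) = -112944; none is 0, so f has no rational root and is therefore irreducible over Q (a cubic with no linear factor over a field is irreducible). For an irreducible cubic, the Galois group is A_3 or S_3 according as the discriminant disc(f) = -4a^3 - 27b^2 = -4·(48)^3 - 27·(-48)^2 = -504576 is or is not a square in Q. Here disc(f) = -504576 is not a perfect square in Q, so the Galois group of f over Q is not contained in A_3 and must be all of S_3. The splitting field has degree |S_3| = 6 over Q, so [K : Q] = 6.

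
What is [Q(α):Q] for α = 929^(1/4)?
[Q(α):Q] = 4

α is a root of x^4 - 929. By Eisenstein's criterion at the prime p = 929 (which divides the constant term 929 but p^2 = 863041 does not, since 929 is squarefree), x^4 - 929 is irreducible over Q. Hence [Q(α):Q] = 4.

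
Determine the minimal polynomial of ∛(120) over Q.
m_α(x) = x^3 - 120

α satisfies α^3 = 120, so x^3 - 120 annihilates α. By the rational root test, a rational root p/q (in lowest terms) of x^3 - 120 would satisfy p^3 = 120 q^3, forcing q = 1 and p^3 = 120; but 120 is not a perfect cube, contradiction. A monic cubic over Q with no rational root is irreducible (any nontrivial factorization would include a linear factor). Hence x^3 - 120 is the minimal polynomial of α, and in particular [Q(α):Q] = 3.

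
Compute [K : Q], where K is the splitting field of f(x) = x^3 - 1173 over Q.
[K : Q] = 6

The roots of x^3 - 1173 are ∛1173, ω∛1173, ω^2∛1173 where ω = e^(2πi/3) is a primitive cube root of unity, so K = Q(∛1173, ω). Now [Q(∛1173):Q] = 3 (since 1173 is not a perfect cube, x^3 - 1173 is irreducible) and [Q(ω):Q] = 2. Both 2 and 3 divide [K:Q], and [K:Q] ≤ 3·2 = 6, so [K:Q] = 6. (Equivalently: Q(∛1173) ⊂ R but ω ∉ R, so [K : Q(∛1173)] = 2.)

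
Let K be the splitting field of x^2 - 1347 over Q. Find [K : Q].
[K : Q] = 2

f(x) = x^2 - 1347 factors as (x - √1347)(x + √1347). The splitting field is K = Q(√1347). Since 1347 is squarefree and > 1, it is not a perfect square, so x^2 - 1347 is irreducible over Q and [Q(√1347) : Q] = 2. Hence [K : Q] = 2.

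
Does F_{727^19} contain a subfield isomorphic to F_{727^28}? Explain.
No: F_{727^28} is not a subfield of F_{727^19}

F_{p^m} embeds in F_{p^n} iff m | n. Here 28 ∤ 19 (since 19 = 0·28 + 19 with remainder 19 ≠ 0), so F_{727^28} is not a subfield of F_{727^19}. Equivalently: if it were, the tower law would give 28 = [F_{727^28}:F_727] dividing [F_{727^19}:F_727] = 19, contradiction.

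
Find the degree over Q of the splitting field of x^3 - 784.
[K : Q] = 6

The roots of x^3 - 784 are ∛784, ω∛784, ω^2∛784 where ω = e^(2πi/3) is a primitive cube root of unity, so K = Q(∛784, ω). Now [Q(∛784):Q] = 3 (since 784 is not a perfect cube, x^3 - 784 is irreducible) and [Q(ω):Q] = 2. Both 2 and 3 divide [K:Q], and [K:Q] ≤ 3·2 = 6, so [K:Q] = 6. (Equivalently: Q(∛784) ⊂ R but ω ∉ R, so [K : Q(∛784)] = 2.)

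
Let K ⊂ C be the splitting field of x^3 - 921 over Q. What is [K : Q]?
[K : Q] = 6

The roots of x^3 - 921 are ∛921, ω∛921, ω^2∛921 where ω = e^(2πi/3) is a primitive cube root of unity, so K = Q(∛921, ω). Now [Q(∛921):Q] = 3 (since 921 is not a perfect cube, x^3 - 921 is irreducible) and [Q(ω):Q] = 2. Both 2 and 3 divide [K:Q], and [K:Q] ≤ 3·2 = 6, so [K:Q] = 6. (Equivalently: Q(∛921) ⊂ R but ω ∉ R, so [K : Q(∛921)] = 2.)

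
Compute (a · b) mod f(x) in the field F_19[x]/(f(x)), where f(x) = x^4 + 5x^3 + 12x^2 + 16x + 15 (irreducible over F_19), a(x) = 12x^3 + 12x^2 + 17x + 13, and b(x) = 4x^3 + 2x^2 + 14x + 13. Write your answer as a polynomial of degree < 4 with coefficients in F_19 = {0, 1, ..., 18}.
a · b ≡ 7x^3 + 14x^2 + 11x + 4 (mod f(x))

Multiply in F_19[x]: a(x)·b(x) = (12x^3 + 12x^2 + 17x + 13)·(4x^3 + 2x^2 + 14x + 13) = 10x^6 + 15x^5 + 13x^4 + 11x^3 + 2x^2 + 4x + 17. This has degree ≥ 4, so divide by f(x) over F_19: 10x^6 + 15x^5 + 13x^4 + 11x^3 + 2x^2 + 4x + 17 = (10x^2 + 3x + 11)·(x^4 + 5x^3 + 12x^2 + 16x + 15) + (7x^3 + 14x^2 + 11x + 4). Hence a·b ≡ 7x^3 + 14x^2 + 11x + 4 (mod f). (F_19[x]/(f) is a field with 19^4 = 130321 elements since f is irreducible of degree 4.)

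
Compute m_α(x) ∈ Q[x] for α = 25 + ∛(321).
m_α(x) = x^3 - 75x^2 + 1875x - 15946

Set β = α - 25 = ∛(321), so β^3 = 321. Then (α - 25)^3 - 321 = 0, i.e. α is a root of g(x) = (x - 25)^3 - 321 = x^3 - 75x^2 + 1875x - 15946. Since g(x) = h(x - 25) where h(x) = x^3 - 321, and h is irreducible over Q (because 321 is not a perfect cube, so h has no rational root, and a monic cubic with no rational root is irreducible), g is also irreducible (irreducibility is preserved under the substitution x → x - 25). Hence m_α(x) = x^3 - 75x^2 + 1875x - 15946.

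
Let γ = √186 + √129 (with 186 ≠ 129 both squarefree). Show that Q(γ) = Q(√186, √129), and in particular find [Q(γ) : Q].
[Q(γ) : Q] = 4 (equivalently, Q(γ) = Q(√186, √129))

Obviously Q(γ) ⊆ Q(√186, √129), and [Q(√186, √129):Q] = 4 (since 186, 129 are distinct squarefree integers > 1 with 23994 not a perfect square). To show equality we compute the minimal polynomial of γ. From γ = √186 + √129: γ^2 = 186 + 2√(23994) + 129 = 315 + 2√(23994), so γ^2 - 315 = 2√(23994); squaring, (γ^2 - 315)^2 = 4·23994, i.e. γ^4 - 630γ^2 + 99225 - 95976 = 0, i.e. γ^4 - 630γ^2 + 3249 = 0. So γ is a root of x^4 - 630x^2 + 3249. This polynomial is irreducible over Q: it has no rational root (each ±√186 ± √129 is irrational), and any factorization into two quadratics over Q would force √(23994) ∈ Q (pairing opposite roots) or √186, √129 ∈ Q (other pairings), all impossible. Hence [Q(γ):Q] = 4 = [Q(√186, √129):Q], so Q(γ) = Q(√186, √129).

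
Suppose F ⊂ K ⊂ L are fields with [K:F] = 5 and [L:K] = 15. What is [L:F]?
[L:F] = 75

The tower law says that for any tower of field extensions F ⊂ K ⊂ L with finite degrees, [L:F] = [L:K] · [K:F]. Here this gives [L:F] = 15 · 5 = 75.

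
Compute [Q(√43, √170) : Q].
[Q(√43, √170) : Q] = 4

[Q(√43):Q] = 2 (min poly x^2 - 43, irreducible since 43 is squarefree > 1). For the top step, suppose √170 ∈ Q(√43), say √170 = c + d√43 with c, d ∈ Q. Squaring: 170 = c^2 + 43d^2 + 2cd√43. Since √43 ∉ Q this forces 2cd = 0. If d = 0 then √170 = c ∈ Q, contradicting 170 squarefree > 1. If c = 0 then 170 = 43d^2, so 43·170 = (43d)^2 is a perfect square in Q — but 43·170 = 7310 is not a perfect square (since 43 and 170 are distinct squarefree integers). Contradiction. Hence √170 ∉ Q(√43), so x^2 - 170 stays irreducible over Q(√43) and [Q(√43, √170) : Q(√43)] = 2. By the tower law, [Q(√43, √170) : Q] = 2 · 2 = 4.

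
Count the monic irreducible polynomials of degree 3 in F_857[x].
There are 209807312 monic irreducible polynomials of degree 3 over F_857

Each element of F_{857^3} that lies in no proper subfield is a root of exactly one monic irreducible of degree 3 over F_857, and each such polynomial has 3 distinct roots in F_{857^3}. By Möbius inversion the count is N_857(3) = (1/3) Σ_{d|3} μ(3/d) · 857^d = (1/3)(μ(3)·857^1 + μ(1)·857^3) = 629421936/3 = 209807312.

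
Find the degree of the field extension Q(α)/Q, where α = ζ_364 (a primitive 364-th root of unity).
[Q(α):Q] = 144

The minimal polynomial of ζ_364 over Q is the 364-th cyclotomic polynomial Φ_364(x), which is irreducible over Q and has degree φ(364) = 144. Hence [Q(α):Q] = φ(364) = 144.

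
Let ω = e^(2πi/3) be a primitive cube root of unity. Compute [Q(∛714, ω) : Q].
[Q(∛714, ω) : Q] = 6

[Q(∛714):Q] = 3 (min poly x^3 - 714, irreducible since 714 is not a perfect cube). [Q(ω):Q] = 2 (min poly x^2 + x + 1). Since Q(∛714) ⊂ R and ω ∉ R, we have ω ∉ Q(∛714), so x^2 + x + 1 remains irreducible over Q(∛714) and [Q(∛714, ω) : Q(∛714)] = 2. By the tower law, [Q(∛714, ω) : Q] = 3 · 2 = 6. (In fact Q(∛714, ω) is the splitting field of x^3 - 714 over Q.)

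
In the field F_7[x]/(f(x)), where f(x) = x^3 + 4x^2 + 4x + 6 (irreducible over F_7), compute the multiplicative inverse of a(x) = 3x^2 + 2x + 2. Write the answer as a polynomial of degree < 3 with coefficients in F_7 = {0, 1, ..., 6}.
a(x)^(-1) ≡ x^2 + 2x + 6 (mod f(x))

Since f is irreducible over F_7, F_7[x]/(f) is a field and a(x) ≠ 0 has an inverse. Apply the extended Euclidean algorithm to f(x) and a(x) in F_7[x]: f(x) = (5x + 5)·a(x) + (5x + 3);  a(x) = (2x + 2)·(5x + 3) + (3). The last nonzero remainder is the constant 3 = gcd(f, a) in F_7. Back-substituting through the division chain expresses 3 = s(x)·a(x) + t(x)·f(x) with s(x) ≡ 3x^2 + 6x + 4 (mod f), so (3x^2 + 6x + 4)·a(x) ≡ 3 (mod f). Multiplying by 3^(-1) ≡ 5 in F_7 gives a(x)^(-1) ≡ 5·(3x^2 + 6x + 4) ≡ x^2 + 2x + 6 (mod f). Check: (3x^2 + 2x + 2)·(x^2 + 2x + 6) = 3x^4 + x^3 + 3x^2 + 2x + 5 ≡ 1 (mod x^3 + 4x^2 + 4x + 6).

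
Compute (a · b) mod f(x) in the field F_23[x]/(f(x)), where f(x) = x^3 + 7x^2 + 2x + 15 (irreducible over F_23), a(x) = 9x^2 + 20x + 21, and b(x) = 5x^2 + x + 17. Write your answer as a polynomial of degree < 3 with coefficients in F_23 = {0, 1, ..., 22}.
a · b ≡ 20x^2 + 6x + 20 (mod f(x))

Multiply in F_23[x]: a(x)·b(x) = (9x^2 + 20x + 21)·(5x^2 + x + 17) = 22x^4 + 17x^3 + 2x^2 + 16x + 12. This has degree ≥ 3, so divide by f(x) over F_23: 22x^4 + 17x^3 + 2x^2 + 16x + 12 = (22x + 1)·(x^3 + 7x^2 + 2x + 15) + (20x^2 + 6x + 20). Hence a·b ≡ 20x^2 + 6x + 20 (mod f). (F_23[x]/(f) is a field with 23^3 = 12167 elements since f is irreducible of degree 3.)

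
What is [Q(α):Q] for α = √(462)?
[Q(α):Q] = 2

[Q(α):Q] equals the degree of the minimal polynomial of α. Here α^2 = 462 and x^2 - 462 is irreducible (d = 462 is squarefree, ≠ 1, hence not a square), so deg(m_α) = 2. Thus [Q(α):Q] = 2.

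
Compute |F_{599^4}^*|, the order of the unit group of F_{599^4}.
|F_{599^4}^*| = 128738157600

F_{599^4} has 599^4 = 128738157601 elements; its multiplicative group consists of all nonzero elements, so |F_{599^4}^*| = 128738157601 - 1 = 128738157600. (It is cyclic since any finite subgroup of the multiplicative group of a field is cyclic.)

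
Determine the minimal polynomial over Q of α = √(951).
m_α(x) = x^2 - 951

α satisfies α^2 - 951 = 0, so x^2 - 951 annihilates α. Since d = 951 is squarefree and ≠ 1, it is not a perfect square in Q, so x^2 - 951 has no rational root and is therefore irreducible over Q (a degree-2 polynomial over a field is irreducible iff it has no root). Hence m_α(x) = x^2 - 951.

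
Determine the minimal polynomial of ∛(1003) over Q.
m_α(x) = x^3 - 1003

α satisfies α^3 = 1003, so x^3 - 1003 annihilates α. By the rational root test, a rational root p/q (in lowest terms) of x^3 - 1003 would satisfy p^3 = 1003 q^3, forcing q = 1 and p^3 = 1003; but 1003 is not a perfect cube, contradiction. A monic cubic over Q with no rational root is irreducible (any nontrivial factorization would include a linear factor). Hence x^3 - 1003 is the minimal polynomial of α, and in particular [Q(α):Q] = 3.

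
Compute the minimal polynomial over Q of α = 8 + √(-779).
m_α(x) = x^2 - 16x + 843

From α - 8 = √(-779), squaring gives (α - 8)^2 = -779, i.e. α^2 - 16α + 64 = -779, so α^2 - 16α + 843 = 0. The discriminant of x^2 - 16x + 843 is (-16)^2 - 4·(843) = 256 - 3372 = -3116, and 4·(-779) is not a perfect square in Q since -779 is squarefree and ≠ 1. Hence x^2 - 16x + 843 is irreducible over Q and is the minimal polynomial of α.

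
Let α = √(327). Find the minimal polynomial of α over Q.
m_α(x) = x^2 - 327

α satisfies α^2 - 327 = 0, so x^2 - 327 annihilates α. Since d = 327 is squarefree and ≠ 1, it is not a perfect square in Q, so x^2 - 327 has no rational root and is therefore irreducible over Q (a degree-2 polynomial over a field is irreducible iff it has no root). Hence m_α(x) = x^2 - 327.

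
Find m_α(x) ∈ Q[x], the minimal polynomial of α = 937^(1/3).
m_α(x) = x^3 - 937

α satisfies α^3 = 937, so x^3 - 937 annihilates α. By the rational root test, a rational root p/q (in lowest terms) of x^3 - 937 would satisfy p^3 = 937 q^3, forcing q = 1 and p^3 = 937; but 937 is not a perfect cube, contradiction. A monic cubic over Q with no rational root is irreducible (any nontrivial factorization would include a linear factor). Hence x^3 - 937 is the minimal polynomial of α, and in particular [Q(α):Q] = 3.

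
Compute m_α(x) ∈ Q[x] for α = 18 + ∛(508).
m_α(x) = x^3 - 54x^2 + 972x - 6340

Set β = α - 18 = ∛(508), so β^3 = 508. Then (α - 18)^3 - 508 = 0, i.e. α is a root of g(x) = (x - 18)^3 - 508 = x^3 - 54x^2 + 972x - 6340. Since g(x) = h(x - 18) where h(x) = x^3 - 508, and h is irreducible over Q (because 508 is not a perfect cube, so h has no rational root, and a monic cubic with no rational root is irreducible), g is also irreducible (irreducibility is preserved under the substitution x → x - 18). Hence m_α(x) = x^3 - 54x^2 + 972x - 6340.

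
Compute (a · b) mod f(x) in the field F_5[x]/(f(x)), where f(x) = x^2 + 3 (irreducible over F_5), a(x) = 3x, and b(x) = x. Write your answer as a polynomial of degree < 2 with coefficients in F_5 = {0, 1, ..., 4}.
a · b ≡ 1 (mod f(x))

Multiply in F_5[x]: a(x)·b(x) = (3x)·(x) = 3x^2. This has degree ≥ 2, so divide by f(x) over F_5: 3x^2 = (3)·(x^2 + 3) + (1). Hence a·b ≡ 1 (mod f). (F_5[x]/(f) is a field with 5^2 = 25 elements since f is irreducible of degree 2.)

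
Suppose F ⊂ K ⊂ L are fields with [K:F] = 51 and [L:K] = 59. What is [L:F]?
[L:F] = 3009

The tower law says that for any tower of field extensions F ⊂ K ⊂ L with finite degrees, [L:F] = [L:K] · [K:F]. Here this gives [L:F] = 59 · 51 = 3009.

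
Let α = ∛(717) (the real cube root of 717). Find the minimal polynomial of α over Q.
m_α(x) = x^3 - 717

α satisfies α^3 = 717, so x^3 - 717 annihilates α. By the rational root test, a rational root p/q (in lowest terms) of x^3 - 717 would satisfy p^3 = 717 q^3, forcing q = 1 and p^3 = 717; but 717 is not a perfect cube, contradiction. A monic cubic over Q with no rational root is irreducible (any nontrivial factorization would include a linear factor). Hence x^3 - 717 is the minimal polynomial of α, and in particular [Q(α):Q] = 3.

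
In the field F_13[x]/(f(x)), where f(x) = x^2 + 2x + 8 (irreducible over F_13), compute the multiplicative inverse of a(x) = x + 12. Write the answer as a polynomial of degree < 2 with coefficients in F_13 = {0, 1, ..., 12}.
a(x)^(-1) ≡ 7x + 8 (mod f(x))

Since f is irreducible over F_13, F_13[x]/(f) is a field and a(x) ≠ 0 has an inverse. Apply the extended Euclidean algorithm to f(x) and a(x) in F_13[x]: f(x) = (x + 3)·a(x) + (11). The last nonzero remainder is the constant 11 = gcd(f, a) in F_13. Back-substituting through the division chain expresses 11 = s(x)·a(x) + t(x)·f(x) with s(x) ≡ 12x + 10 (mod f), so (12x + 10)·a(x) ≡ 11 (mod f). Multiplying by 11^(-1) ≡ 6 in F_13 gives a(x)^(-1) ≡ 6·(12x + 10) ≡ 7x + 8 (mod f). Check: (x + 12)·(7x + 8) = 7x^2 + x + 5 ≡ 1 (mod x^2 + 2x + 8).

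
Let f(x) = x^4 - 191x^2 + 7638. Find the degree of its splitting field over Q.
[K : Q] = 4

Solving the quadratic in x^2: x^2 = (191 ± √(191^2 - 4·7638))/2 = (191 ± √5929)/2 = (191 ± 77)/2, giving x^2 = 134 or x^2 = 57. So f(x) = (x^2 - 134)(x^2 - 57) and the roots of f are ±√134, ±√57. Hence the splitting field is K = Q(√134, √57). Since 134 and 57 are distinct squarefree integers > 1, their product 7638 is not a perfect square, so √57 ∉ Q(√134). By the tower law [K:Q] = [Q(√134,√57):Q(√134)] · [Q(√134):Q] = 2 · 2 = 4.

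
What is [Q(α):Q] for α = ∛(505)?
[Q(α):Q] = 3

The minimal polynomial of α is x^3 - 505, irreducible over Q since 505 is not a perfect cube (so x^3 - 505 has no rational root). Hence [Q(α):Q] = deg(m_α) = 3.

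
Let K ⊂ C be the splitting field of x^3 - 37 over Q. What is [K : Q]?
[K : Q] = 6

The roots of x^3 - 37 are ∛37, ω∛37, ω^2∛37 where ω = e^(2πi/3) is a primitive cube root of unity, so K = Q(∛37, ω). Now [Q(∛37):Q] = 3 (since 37 is not a perfect cube, x^3 - 37 is irreducible) and [Q(ω):Q] = 2. Both 2 and 3 divide [K:Q], and [K:Q] ≤ 3·2 = 6, so [K:Q] = 6. (Equivalently: Q(∛37) ⊂ R but ω ∉ R, so [K : Q(∛37)] = 2.)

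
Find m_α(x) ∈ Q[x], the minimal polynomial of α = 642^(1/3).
m_α(x) = x^3 - 642

α satisfies α^3 = 642, so x^3 - 642 annihilates α. By the rational root test, a rational root p/q (in lowest terms) of x^3 - 642 would satisfy p^3 = 642 q^3, forcing q = 1 and p^3 = 642; but 642 is not a perfect cube, contradiction. A monic cubic over Q with no rational root is irreducible (any nontrivial factorization would include a linear factor). Hence x^3 - 642 is the minimal polynomial of α, and in particular [Q(α):Q] = 3.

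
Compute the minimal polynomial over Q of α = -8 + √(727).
m_α(x) = x^2 + 16x - 663

From α + 8 = √(727), squaring gives (α + 8)^2 = 727, i.e. α^2 + 16α + 64 = 727, so α^2 + 16α - 663 = 0. The discriminant of x^2 + 16x - 663 is (16)^2 - 4·(-663) = 256 + 2652 = 2908, and 4·(727) is not a perfect square in Q since 727 is squarefree and ≠ 1. Hence x^2 + 16x - 663 is irreducible over Q and is the minimal polynomial of α.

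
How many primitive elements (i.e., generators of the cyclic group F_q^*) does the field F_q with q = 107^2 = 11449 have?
There are φ(11448) = 3744 primitive elements

F_q^* is cyclic of order q - 1 = 11448. A cyclic group of order m has exactly φ(m) generators. Here m = 11448 = 2^3 · 3^3 · 53, so the number of primitive elements is φ(11448) = 3744.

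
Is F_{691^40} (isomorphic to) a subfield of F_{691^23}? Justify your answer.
No: F_{691^40} is not a subfield of F_{691^23}

F_{p^m} embeds in F_{p^n} iff m | n. Here 40 ∤ 23 (since 23 = 0·40 + 23 with remainder 23 ≠ 0), so F_{691^40} is not a subfield of F_{691^23}. Equivalently: if it were, the tower law would give 40 = [F_{691^40}:F_691] dividing [F_{691^23}:F_691] = 23, contradiction.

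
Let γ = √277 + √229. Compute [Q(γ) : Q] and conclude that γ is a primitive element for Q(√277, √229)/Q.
[Q(γ) : Q] = 4 (equivalently, Q(γ) = Q(√277, √229))

Obviously Q(γ) ⊆ Q(√277, √229), and [Q(√277, √229):Q] = 4 (since 277, 229 are distinct squarefree integers > 1 with 63433 not a perfect square). To show equality we compute the minimal polynomial of γ. From γ = √277 + √229: γ^2 = 277 + 2√(63433) + 229 = 506 + 2√(63433), so γ^2 - 506 = 2√(63433); squaring, (γ^2 - 506)^2 = 4·63433, i.e. γ^4 - 1012γ^2 + 256036 - 253732 = 0, i.e. γ^4 - 1012γ^2 + 2304 = 0. So γ is a root of x^4 - 1012x^2 + 2304. This polynomial is irreducible over Q: it has no rational root (each ±√277 ± √229 is irrational), and any factorization into two quadratics over Q would force √(63433) ∈ Q (pairing opposite roots) or √277, √229 ∈ Q (other pairings), all impossible. Hence [Q(γ):Q] = 4 = [Q(√277, √229):Q], so Q(γ) = Q(√277, √229).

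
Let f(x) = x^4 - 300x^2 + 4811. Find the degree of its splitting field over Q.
[K : Q] = 4

Solving the quadratic in x^2: x^2 = (300 ± √(300^2 - 4·4811))/2 = (300 ± √70756)/2 = (300 ± 266)/2, giving x^2 = 17 or x^2 = 283. So f(x) = (x^2 - 17)(x^2 - 283) and the roots of f are ±√17, ±√283. Hence the splitting field is K = Q(√17, √283). Since 17 and 283 are distinct squarefree integers > 1, their product 4811 is not a perfect square, so √283 ∉ Q(√17). By the tower law [K:Q] = [Q(√17,√283):Q(√17)] · [Q(√17):Q] = 2 · 2 = 4.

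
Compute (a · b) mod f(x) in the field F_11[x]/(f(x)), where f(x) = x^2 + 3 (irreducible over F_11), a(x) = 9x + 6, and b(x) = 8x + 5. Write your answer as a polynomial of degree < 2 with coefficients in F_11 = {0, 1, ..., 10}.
a · b ≡ 5x + 1 (mod f(x))

Multiply in F_11[x]: a(x)·b(x) = (9x + 6)·(8x + 5) = 6x^2 + 5x + 8. This has degree ≥ 2, so divide by f(x) over F_11: 6x^2 + 5x + 8 = (6)·(x^2 + 3) + (5x + 1). Hence a·b ≡ 5x + 1 (mod f). (F_11[x]/(f) is a field with 11^2 = 121 elements since f is irreducible of degree 2.)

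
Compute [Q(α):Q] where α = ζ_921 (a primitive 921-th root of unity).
[Q(α):Q] = 612

The minimal polynomial of ζ_921 over Q is the 921-th cyclotomic polynomial Φ_921(x), which is irreducible over Q and has degree φ(921) = 612. Hence [Q(α):Q] = φ(921) = 612.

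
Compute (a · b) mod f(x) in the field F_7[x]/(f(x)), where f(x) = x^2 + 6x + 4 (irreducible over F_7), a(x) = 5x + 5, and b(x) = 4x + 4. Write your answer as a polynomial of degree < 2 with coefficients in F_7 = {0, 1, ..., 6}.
a · b ≡ 4x + 3 (mod f(x))

Multiply in F_7[x]: a(x)·b(x) = (5x + 5)·(4x + 4) = 6x^2 + 5x + 6. This has degree ≥ 2, so divide by f(x) over F_7: 6x^2 + 5x + 6 = (6)·(x^2 + 6x + 4) + (4x + 3). Hence a·b ≡ 4x + 3 (mod f). (F_7[x]/(f) is a field with 7^2 = 49 elements since f is irreducible of degree 2.)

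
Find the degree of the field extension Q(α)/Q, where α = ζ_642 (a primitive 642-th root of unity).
[Q(α):Q] = 212

The minimal polynomial of ζ_642 over Q is the 642-th cyclotomic polynomial Φ_642(x), which is irreducible over Q and has degree φ(642) = 212. Hence [Q(α):Q] = φ(642) = 212.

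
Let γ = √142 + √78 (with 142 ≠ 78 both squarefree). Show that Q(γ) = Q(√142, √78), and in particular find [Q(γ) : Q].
[Q(γ) : Q] = 4 (equivalently, Q(γ) = Q(√142, √78))

Obviously Q(γ) ⊆ Q(√142, √78), and [Q(√142, √78):Q] = 4 (since 142, 78 are distinct squarefree integers > 1 with 11076 not a perfect square). To show equality we compute the minimal polynomial of γ. From γ = √142 + √78: γ^2 = 142 + 2√(11076) + 78 = 220 + 2√(11076), so γ^2 - 220 = 2√(11076); squaring, (γ^2 - 220)^2 = 4·11076, i.e. γ^4 - 440γ^2 + 48400 - 44304 = 0, i.e. γ^4 - 440γ^2 + 4096 = 0. So γ is a root of x^4 - 440x^2 + 4096. This polynomial is irreducible over Q: it has no rational root (each ±√142 ± √78 is irrational), and any factorization into two quadratics over Q would force √(11076) ∈ Q (pairing opposite roots) or √142, √78 ∈ Q (other pairings), all impossible. Hence [Q(γ):Q] = 4 = [Q(√142, √78):Q], so Q(γ) = Q(√142, √78).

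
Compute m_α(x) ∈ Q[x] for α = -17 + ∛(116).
m_α(x) = x^3 + 51x^2 + 867x + 4797

Set β = α + 17 = ∛(116), so β^3 = 116. Then (α + 17)^3 - 116 = 0, i.e. α is a root of g(x) = (x + 17)^3 - 116 = x^3 + 51x^2 + 867x + 4797. Since g(x) = h(x + 17) where h(x) = x^3 - 116, and h is irreducible over Q (because 116 is not a perfect cube, so h has no rational root, and a monic cubic with no rational root is irreducible), g is also irreducible (irreducibility is preserved under the substitution x → x + 17). Hence m_α(x) = x^3 + 51x^2 + 867x + 4797.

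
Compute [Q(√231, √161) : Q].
[Q(√231, √161) : Q] = 4

[Q(√231):Q] = 2 (min poly x^2 - 231, irreducible since 231 is squarefree > 1). For the top step, suppose √161 ∈ Q(√231), say √161 = c + d√231 with c, d ∈ Q. Squaring: 161 = c^2 + 231d^2 + 2cd√231. Since √231 ∉ Q this forces 2cd = 0. If d = 0 then √161 = c ∈ Q, contradicting 161 squarefree > 1. If c = 0 then 161 = 231d^2, so 231·161 = (231d)^2 is a perfect square in Q — but 231·161 = 37191 is not a perfect square (since 231 and 161 are distinct squarefree integers). Contradiction. Hence √161 ∉ Q(√231), so x^2 - 161 stays irreducible over Q(√231) and [Q(√231, √161) : Q(√231)] = 2. By the tower law, [Q(√231, √161) : Q] = 2 · 2 = 4.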